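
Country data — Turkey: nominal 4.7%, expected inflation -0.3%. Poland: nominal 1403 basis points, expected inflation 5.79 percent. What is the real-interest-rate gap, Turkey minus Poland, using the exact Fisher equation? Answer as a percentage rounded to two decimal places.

Turkey: (1 + 0.0470)/(1 − 0.0030) − 1 = 5.0150%
Poland: (1 + 0.1403)/(1 + 0.0579) − 1 = 7.7890%
Differential = 5.0150% − 7.7890% = -2.7740% → -2.77%.

-2.77%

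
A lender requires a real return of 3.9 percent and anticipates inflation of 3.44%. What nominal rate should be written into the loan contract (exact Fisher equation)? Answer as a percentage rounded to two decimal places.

7.47%

(1 + i) = (1 + r)(1 + π) = 1.03900 × 1.03440 = 1.0747416
i = 1.0747416 − 1, so the required nominal rate is 7.47%.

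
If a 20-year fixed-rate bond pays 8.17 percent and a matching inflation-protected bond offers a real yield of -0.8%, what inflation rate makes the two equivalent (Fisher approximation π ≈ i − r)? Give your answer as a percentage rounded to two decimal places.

π ≈ i − r = 8.17% − (-0.8%) → 8.97%.

8.97%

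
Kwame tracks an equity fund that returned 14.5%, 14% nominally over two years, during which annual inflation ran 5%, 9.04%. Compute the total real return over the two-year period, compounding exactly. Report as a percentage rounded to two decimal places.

Nominal growth factor = 1.1450 × 1.1400 = 1.305300
Price-level growth factor = 1.0500 × 1.0904 = 1.144920
Real growth factor = 1.305300 / 1.144920 = 1.140080
Total real return = 1.140080 − 1 → 14.01%.

14.01%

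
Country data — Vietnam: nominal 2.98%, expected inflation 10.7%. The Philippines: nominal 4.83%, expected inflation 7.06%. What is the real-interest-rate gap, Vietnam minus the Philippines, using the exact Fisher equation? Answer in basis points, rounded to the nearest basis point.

Vietnam: (1 + 0.0298)/(1 + 0.1070) − 1 = -6.9738%
The Philippines: (1 + 0.0483)/(1 + 0.0706) − 1 = -2.0829%
Differential = -6.9738% − (-2.0829%) = -4.8909% → -489 basis points.

-489 basis points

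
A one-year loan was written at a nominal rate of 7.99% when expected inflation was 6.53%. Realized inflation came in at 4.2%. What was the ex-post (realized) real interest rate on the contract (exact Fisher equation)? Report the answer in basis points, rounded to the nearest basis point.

Ex-post: (1 + 0.0799)/(1 + 0.0420) − 1 = 3.6372%
So the realized real rate is 364 basis points.

364 basis points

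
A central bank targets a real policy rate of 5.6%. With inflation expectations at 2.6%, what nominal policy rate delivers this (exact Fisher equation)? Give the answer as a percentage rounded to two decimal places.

8.35%

(1 + i) = (1 + r)(1 + π) = 1.05600 × 1.02600 = 1.083456
i = 1.083456 − 1, so the required nominal rate is 8.35%.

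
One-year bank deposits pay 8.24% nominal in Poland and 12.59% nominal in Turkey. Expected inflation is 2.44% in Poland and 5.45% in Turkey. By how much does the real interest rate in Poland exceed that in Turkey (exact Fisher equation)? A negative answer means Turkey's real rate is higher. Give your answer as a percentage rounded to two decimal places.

Poland: (1 + 0.0824)/(1 + 0.0244) − 1 = 5.6619%
Turkey: (1 + 0.1259)/(1 + 0.0545) − 1 = 6.7710%
Differential = 5.6619% − 6.7710% = -1.1091% → -1.11%.

-1.11%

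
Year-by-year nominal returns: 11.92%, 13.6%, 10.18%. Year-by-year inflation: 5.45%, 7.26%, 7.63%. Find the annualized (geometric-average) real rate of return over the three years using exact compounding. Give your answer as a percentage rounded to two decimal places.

Compound the nominal returns: 1.1192 × 1.1360 × 1.1018 = 1.40084086.
Compound inflation: 1.0545 × 1.0726 × 1.0763 = 1.21735633.
Deflate: 1.40084086 / 1.21735633 = 1.15072377.
Annualized real rate = 1.15072377^(1/3) − 1 = 4.7909% → 4.79%.

4.79%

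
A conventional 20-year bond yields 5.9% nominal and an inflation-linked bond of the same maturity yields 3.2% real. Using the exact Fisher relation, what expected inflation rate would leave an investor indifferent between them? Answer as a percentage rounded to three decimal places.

(1 + π) = (1 + i)/(1 + r) = 1.05900 / 1.03200 = 1.026163
Break-even inflation = 1.026163 − 1 → 2.616%.

2.616%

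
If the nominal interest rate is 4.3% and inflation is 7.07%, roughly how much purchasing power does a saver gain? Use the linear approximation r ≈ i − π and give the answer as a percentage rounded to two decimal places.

-2.77%

r ≈ i − π = 4.3% − 7.07% = -2.77%.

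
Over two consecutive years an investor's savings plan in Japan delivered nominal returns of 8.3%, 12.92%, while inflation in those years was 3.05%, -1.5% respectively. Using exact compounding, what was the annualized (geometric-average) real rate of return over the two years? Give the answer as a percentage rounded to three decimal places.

9.763%

Compound the nominal returns: 1.0830 × 1.1292 = 1.22292360.
Compound inflation: 1.0305 × 0.9850 = 1.01504250.
Deflate: 1.22292360 / 1.01504250 = 1.20480039.
Annualized real rate = 1.20480039^(1/2) − 1 = 9.7634% → 9.763%.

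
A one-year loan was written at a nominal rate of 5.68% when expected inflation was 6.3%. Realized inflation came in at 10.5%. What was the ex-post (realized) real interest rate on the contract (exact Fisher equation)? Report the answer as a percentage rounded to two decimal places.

-4.36%

Ex-post: (1 + 0.0568)/(1 + 0.1050) − 1 = -4.3620%
So the realized real rate is -4.36%.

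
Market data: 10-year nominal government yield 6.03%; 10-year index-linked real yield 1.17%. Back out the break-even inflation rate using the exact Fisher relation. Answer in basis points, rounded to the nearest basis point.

(1 + π) = (1 + i)/(1 + r) = 1.06030 / 1.01170 = 1.048038
Break-even inflation = 1.048038 − 1 → 480 basis points.

480 basis points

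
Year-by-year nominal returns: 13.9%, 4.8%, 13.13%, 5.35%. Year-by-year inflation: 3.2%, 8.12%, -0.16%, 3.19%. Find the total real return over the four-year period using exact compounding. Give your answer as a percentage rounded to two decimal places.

Nominal growth factor = 1.1390 × 1.0480 × 1.1313 × 1.0535 = 1.422648
Price-level growth factor = 1.0320 × 1.0812 × 0.9984 × 1.0319 = 1.149550
Real growth factor = 1.422648 / 1.149550 = 1.237569
Total real return = 1.237569 − 1 → 23.76%.

23.76%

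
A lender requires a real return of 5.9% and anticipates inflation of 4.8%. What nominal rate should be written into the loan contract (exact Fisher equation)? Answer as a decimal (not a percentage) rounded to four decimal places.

(1 + i) = (1 + r)(1 + π) = 1.05900 × 1.04800 = 1.109832
i = 1.109832 − 1, so the required nominal rate is 0.1098.

0.1098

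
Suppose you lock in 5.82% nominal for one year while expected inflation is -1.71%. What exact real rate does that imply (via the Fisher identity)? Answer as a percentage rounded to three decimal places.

7.661%

1 + r = 1.05820 / 0.98290 = 1.076610
r = 1.076610 − 1 = 7.6610%, i.e. 7.661%.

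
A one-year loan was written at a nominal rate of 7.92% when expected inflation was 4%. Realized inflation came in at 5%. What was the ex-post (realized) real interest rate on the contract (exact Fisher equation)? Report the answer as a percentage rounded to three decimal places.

Ex-post: (1 + 0.0792)/(1 + 0.0500) − 1 = 2.7810%
So the realized real rate is 2.781%.

2.781%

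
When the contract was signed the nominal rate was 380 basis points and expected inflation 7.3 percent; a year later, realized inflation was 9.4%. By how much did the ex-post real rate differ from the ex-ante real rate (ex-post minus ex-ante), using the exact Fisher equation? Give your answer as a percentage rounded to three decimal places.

-1.857%

Ex-ante: (1 + 0.0380)/(1 + 0.0730) − 1 = -3.2619%
Ex-post: (1 + 0.0380)/(1 + 0.0940) − 1 = -5.1188%
Difference (ex-post − ex-ante) = -1.8569% → -1.857%.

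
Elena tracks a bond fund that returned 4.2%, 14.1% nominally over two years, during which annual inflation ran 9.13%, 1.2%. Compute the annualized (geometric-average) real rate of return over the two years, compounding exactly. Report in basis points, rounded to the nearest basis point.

376 basis points

Compound the nominal returns: 1.0420 × 1.1410 = 1.18892200.
Compound inflation: 1.0913 × 1.0120 = 1.10439560.
Deflate: 1.18892200 / 1.10439560 = 1.07653634.
Annualized real rate = 1.07653634^(1/2) − 1 = 3.7563% → 376 basis points.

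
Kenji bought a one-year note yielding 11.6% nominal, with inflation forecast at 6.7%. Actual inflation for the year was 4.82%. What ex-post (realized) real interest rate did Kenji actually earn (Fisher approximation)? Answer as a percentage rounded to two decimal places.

6.78%

Ex-post: 11.6% − 4.82% = 6.780%
So the realized real rate is 6.78%.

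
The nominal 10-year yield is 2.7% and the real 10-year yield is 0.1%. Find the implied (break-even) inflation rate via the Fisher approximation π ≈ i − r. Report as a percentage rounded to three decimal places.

2.600%

π ≈ i − r = 2.7% − 0.1% → 2.600%.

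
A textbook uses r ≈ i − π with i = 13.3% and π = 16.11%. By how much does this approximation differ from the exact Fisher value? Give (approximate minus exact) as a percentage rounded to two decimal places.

-0.39%

Approximate: r ≈ 13.300% − 16.110% = -2.8100%
Exact: (1 + 0.1330)/(1 + 0.1611) − 1 = -2.4201%
Error = -2.8100% − (-2.4201%) = -0.3899% → -0.39%.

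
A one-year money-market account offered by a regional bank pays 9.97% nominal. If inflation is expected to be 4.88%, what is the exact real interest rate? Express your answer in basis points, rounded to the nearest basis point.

1 + r = 1.09970 / 1.04880 = 1.048532
r = 1.048532 − 1 = 4.8532%, i.e. 485 basis points.

485 basis points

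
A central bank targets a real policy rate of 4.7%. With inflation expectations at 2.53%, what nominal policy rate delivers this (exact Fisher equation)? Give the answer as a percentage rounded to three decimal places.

(1 + i) = (1 + r)(1 + π) = 1.04700 × 1.02530 = 1.0734891
i = 1.0734891 − 1, so the required nominal rate is 7.349%.

7.349%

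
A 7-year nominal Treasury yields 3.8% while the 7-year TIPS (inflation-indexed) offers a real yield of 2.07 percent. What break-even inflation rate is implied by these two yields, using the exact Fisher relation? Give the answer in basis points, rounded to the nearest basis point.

(1 + π) = (1 + i)/(1 + r) = 1.03800 / 1.02070 = 1.016949
Break-even inflation = 1.016949 − 1 → 169 basis points.

169 basis points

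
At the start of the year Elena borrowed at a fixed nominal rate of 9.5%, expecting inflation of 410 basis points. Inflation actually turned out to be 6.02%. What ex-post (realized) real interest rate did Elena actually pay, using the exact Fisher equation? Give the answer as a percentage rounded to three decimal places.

3.282%

Ex-post: (1 + 0.0950)/(1 + 0.0602) − 1 = 3.2824%
So the realized real rate is 3.282%.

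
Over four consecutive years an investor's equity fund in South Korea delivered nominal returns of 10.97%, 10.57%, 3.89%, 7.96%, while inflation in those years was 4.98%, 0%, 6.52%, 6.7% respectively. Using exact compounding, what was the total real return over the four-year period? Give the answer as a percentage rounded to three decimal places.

Nominal growth factor = 1.1097 × 1.1057 × 1.0389 × 1.0796 = 1.376194
Price-level growth factor = 1.0498 × 1.0000 × 1.0652 × 1.0670 = 1.193170
Real growth factor = 1.376194 / 1.193170 = 1.153393
Total real return = 1.153393 − 1 → 15.339%.

15.339%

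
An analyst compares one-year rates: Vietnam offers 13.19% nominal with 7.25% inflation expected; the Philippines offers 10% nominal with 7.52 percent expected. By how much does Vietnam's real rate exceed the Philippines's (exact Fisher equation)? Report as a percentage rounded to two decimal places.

3.23%

Vietnam: (1 + 0.1319)/(1 + 0.0725) − 1 = 5.5385%
The Philippines: (1 + 0.1000)/(1 + 0.0752) − 1 = 2.3065%
Differential = 5.5385% − 2.3065% = 3.2319% → 3.23%.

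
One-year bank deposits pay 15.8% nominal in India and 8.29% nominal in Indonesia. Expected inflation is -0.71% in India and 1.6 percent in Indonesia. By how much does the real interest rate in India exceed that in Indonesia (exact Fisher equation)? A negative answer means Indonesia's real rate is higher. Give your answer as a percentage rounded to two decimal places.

India: (1 + 0.1580)/(1 − 0.0071) − 1 = 16.6281%
Indonesia: (1 + 0.0829)/(1 + 0.0160) − 1 = 6.5846%
Differential = 16.6281% − 6.5846% = 10.0434% → 10.04%.

10.04%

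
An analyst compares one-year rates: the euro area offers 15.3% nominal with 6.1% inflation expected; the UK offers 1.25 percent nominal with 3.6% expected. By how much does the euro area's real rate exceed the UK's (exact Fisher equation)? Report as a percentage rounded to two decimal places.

10.94%

The euro area: (1 + 0.1530)/(1 + 0.0610) − 1 = 8.6711%
The UK: (1 + 0.0125)/(1 + 0.0360) − 1 = -2.2683%
Differential = 8.6711% − (-2.2683%) = 10.9394% → 10.94%.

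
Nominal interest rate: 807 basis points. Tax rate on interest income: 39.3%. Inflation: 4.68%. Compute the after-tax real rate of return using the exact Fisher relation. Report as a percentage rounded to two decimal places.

0.21%

After-tax nominal return = 8.07% × (1 − 0.393) = 4.89849%.
1 + r = 1.0489849 / 1.04680 = 1.002087
After-tax real rate = 1.002087 − 1 → 0.21%.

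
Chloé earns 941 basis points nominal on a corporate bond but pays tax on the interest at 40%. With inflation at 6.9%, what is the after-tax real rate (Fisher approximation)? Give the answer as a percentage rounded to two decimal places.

After-tax nominal return = 9.41% × (1 − 0.4) = 5.6460%.
r ≈ 5.6460% − 6.9% → -1.25%.

-1.25%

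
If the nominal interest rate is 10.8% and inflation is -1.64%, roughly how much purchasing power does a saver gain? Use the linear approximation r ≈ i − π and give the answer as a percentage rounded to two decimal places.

r ≈ i − π = 10.8% − (-1.64%) = 12.44%.

12.44%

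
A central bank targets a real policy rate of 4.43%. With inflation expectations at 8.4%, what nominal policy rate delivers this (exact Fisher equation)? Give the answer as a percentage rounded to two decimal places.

(1 + i) = (1 + r)(1 + π) = 1.04430 × 1.08400 = 1.1320212
i = 1.1320212 − 1, so the required nominal rate is 13.20%.

13.20%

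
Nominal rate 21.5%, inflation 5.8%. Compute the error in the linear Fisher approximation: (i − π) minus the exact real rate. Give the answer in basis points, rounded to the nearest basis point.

Approximate: r ≈ 21.500% − 5.800% = 15.7000%
Exact: (1 + 0.2150)/(1 + 0.0580) − 1 = 14.8393%
Error = 15.7000% − 14.8393% = 0.8607% → 86 basis points.

86 basis points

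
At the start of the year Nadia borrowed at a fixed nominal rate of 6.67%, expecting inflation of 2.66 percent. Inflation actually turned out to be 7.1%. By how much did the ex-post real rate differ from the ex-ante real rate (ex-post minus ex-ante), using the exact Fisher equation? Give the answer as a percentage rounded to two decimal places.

-4.31%

Ex-ante: (1 + 0.0667)/(1 + 0.0266) − 1 = 3.9061%
Ex-post: (1 + 0.0667)/(1 + 0.0710) − 1 = -0.4015%
Difference (ex-post − ex-ante) = -4.3076% → -4.31%.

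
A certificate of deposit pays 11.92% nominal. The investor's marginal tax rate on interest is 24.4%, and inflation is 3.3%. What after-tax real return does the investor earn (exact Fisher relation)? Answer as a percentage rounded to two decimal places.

5.53%

After-tax nominal return = 11.92% × (1 − 0.244) = 9.01152%.
1 + r = 1.0901152 / 1.03300 = 1.055291
After-tax real rate = 1.055291 − 1 → 5.53%.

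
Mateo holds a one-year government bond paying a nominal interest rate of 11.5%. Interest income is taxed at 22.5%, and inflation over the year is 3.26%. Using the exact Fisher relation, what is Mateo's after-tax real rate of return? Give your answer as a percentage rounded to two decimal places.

After-tax nominal return = 11.5% × (1 − 0.225) = 8.9125%.
1 + r = 1.089125 / 1.03260 = 1.054740
After-tax real rate = 1.054740 − 1 → 5.47%.

5.47%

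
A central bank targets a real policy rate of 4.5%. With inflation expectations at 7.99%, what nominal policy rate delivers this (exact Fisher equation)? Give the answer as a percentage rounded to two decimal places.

(1 + i) = (1 + r)(1 + π) = 1.04500 × 1.07990 = 1.1284955
i = 1.1284955 − 1, so the required nominal rate is 12.85%.

12.85%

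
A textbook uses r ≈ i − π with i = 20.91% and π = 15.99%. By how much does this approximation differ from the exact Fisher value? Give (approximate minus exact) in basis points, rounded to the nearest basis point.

Approximate: r ≈ 20.910% − 15.990% = 4.9200%
Exact: (1 + 0.2091)/(1 + 0.1599) − 1 = 4.2417%
Error = 4.9200% − 4.2417% = 0.6783% → 68 basis points.

68 basis points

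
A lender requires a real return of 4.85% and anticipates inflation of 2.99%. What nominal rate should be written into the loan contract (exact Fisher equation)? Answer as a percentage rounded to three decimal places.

(1 + i) = (1 + r)(1 + π) = 1.04850 × 1.02990 = 1.07985015
i = 1.07985015 − 1, so the required nominal rate is 7.985%.

7.985%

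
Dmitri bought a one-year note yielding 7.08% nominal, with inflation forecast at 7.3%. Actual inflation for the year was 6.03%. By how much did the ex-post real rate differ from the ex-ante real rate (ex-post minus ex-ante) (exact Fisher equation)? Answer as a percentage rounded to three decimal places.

1.195%

Ex-ante: (1 + 0.0708)/(1 + 0.0730) − 1 = -0.2050%
Ex-post: (1 + 0.0708)/(1 + 0.0603) − 1 = 0.9903%
Difference (ex-post − ex-ante) = 1.1953% → 1.195%.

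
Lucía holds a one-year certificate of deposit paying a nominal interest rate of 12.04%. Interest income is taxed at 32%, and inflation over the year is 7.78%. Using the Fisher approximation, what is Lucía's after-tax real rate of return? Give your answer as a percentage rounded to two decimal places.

0.41%

After-tax nominal return = 12.04% × (1 − 0.32) = 8.1872%.
r ≈ 8.1872% − 7.78% → 0.41%.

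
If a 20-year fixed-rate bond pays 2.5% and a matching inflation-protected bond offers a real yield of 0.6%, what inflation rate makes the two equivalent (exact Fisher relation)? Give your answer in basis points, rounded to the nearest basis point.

189 basis points

(1 + π) = (1 + i)/(1 + r) = 1.02500 / 1.00600 = 1.018887
Break-even inflation = 1.018887 − 1 → 189 basis points.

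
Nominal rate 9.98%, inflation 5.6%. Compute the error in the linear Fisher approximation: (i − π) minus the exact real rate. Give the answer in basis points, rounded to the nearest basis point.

23 basis points

Approximate: r ≈ 9.980% − 5.600% = 4.3800%
Exact: (1 + 0.0998)/(1 + 0.0560) − 1 = 4.1477%
Error = 4.3800% − 4.1477% = 0.2323% → 23 basis points.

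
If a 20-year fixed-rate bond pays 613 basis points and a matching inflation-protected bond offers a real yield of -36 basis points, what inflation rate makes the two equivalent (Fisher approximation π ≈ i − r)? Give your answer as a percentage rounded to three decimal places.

π ≈ i − r = 6.13% − (-0.36%) → 6.490%.

6.490%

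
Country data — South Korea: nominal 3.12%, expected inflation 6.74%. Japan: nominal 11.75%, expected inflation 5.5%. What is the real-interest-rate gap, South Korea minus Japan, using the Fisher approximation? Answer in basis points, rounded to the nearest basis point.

South Korea: 3.12% − 6.74% = -3.620%
Japan: 11.75% − 5.5% = 6.250%
Differential = -9.870% → -987 basis points.

-987 basis points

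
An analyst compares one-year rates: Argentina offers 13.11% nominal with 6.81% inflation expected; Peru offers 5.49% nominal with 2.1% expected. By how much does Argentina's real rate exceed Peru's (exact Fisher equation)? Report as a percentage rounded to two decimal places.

2.58%

Argentina: (1 + 0.1311)/(1 + 0.0681) − 1 = 5.8983%
Peru: (1 + 0.0549)/(1 + 0.0210) − 1 = 3.3203%
Differential = 5.8983% − 3.3203% = 2.5780% → 2.58%.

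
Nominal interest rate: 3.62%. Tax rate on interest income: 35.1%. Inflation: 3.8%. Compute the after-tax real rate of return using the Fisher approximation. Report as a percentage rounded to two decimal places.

-1.45%

After-tax nominal return = 3.62% × (1 − 0.351) = 2.34938%.
r ≈ 2.34938% − 3.8% → -1.45%.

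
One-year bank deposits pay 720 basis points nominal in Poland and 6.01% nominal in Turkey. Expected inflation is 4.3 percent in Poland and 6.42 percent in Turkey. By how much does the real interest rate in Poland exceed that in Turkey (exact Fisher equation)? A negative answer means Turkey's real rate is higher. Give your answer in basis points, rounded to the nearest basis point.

317 basis points

Poland: (1 + 0.0720)/(1 + 0.0430) − 1 = 2.7804%
Turkey: (1 + 0.0601)/(1 + 0.0642) − 1 = -0.3853%
Differential = 2.7804% − (-0.3853%) = 3.1657% → 317 basis points.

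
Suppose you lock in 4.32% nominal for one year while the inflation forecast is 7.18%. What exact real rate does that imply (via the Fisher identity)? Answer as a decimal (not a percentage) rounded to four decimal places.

-0.0267

1 + r = 1.04320 / 1.07180 = 0.973316
r = 0.973316 − 1 = -2.6684%, i.e. -0.0267.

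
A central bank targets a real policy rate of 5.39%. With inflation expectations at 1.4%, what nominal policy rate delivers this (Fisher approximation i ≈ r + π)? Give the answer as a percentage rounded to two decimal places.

6.79%

i ≈ r + π = 5.39% + 1.4% = 6.79%.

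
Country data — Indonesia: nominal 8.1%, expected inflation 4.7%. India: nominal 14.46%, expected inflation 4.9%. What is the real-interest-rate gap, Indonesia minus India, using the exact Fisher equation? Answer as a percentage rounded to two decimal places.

Indonesia: (1 + 0.0810)/(1 + 0.0470) − 1 = 3.2474%
India: (1 + 0.1446)/(1 + 0.0490) − 1 = 9.1134%
Differential = 3.2474% − 9.1134% = -5.8661% → -5.87%.

-5.87%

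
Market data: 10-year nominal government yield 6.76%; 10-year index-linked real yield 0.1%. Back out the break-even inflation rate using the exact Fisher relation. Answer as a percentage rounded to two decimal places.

6.65%

(1 + π) = (1 + i)/(1 + r) = 1.06760 / 1.00100 = 1.066533
Break-even inflation = 1.066533 − 1 → 6.65%.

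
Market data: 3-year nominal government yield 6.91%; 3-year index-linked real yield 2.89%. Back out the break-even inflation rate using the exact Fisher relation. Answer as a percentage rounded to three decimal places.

3.907%

(1 + π) = (1 + i)/(1 + r) = 1.06910 / 1.02890 = 1.039071
Break-even inflation = 1.039071 − 1 → 3.907%.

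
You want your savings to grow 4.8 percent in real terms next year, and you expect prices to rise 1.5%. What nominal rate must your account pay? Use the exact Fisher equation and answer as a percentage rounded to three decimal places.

(1 + i) = (1 + r)(1 + π) = 1.04800 × 1.01500 = 1.06372
i = 1.06372 − 1, so the required nominal rate is 6.372%.

6.372%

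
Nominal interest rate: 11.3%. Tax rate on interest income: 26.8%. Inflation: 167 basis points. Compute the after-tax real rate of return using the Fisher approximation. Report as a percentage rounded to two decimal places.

6.60%

After-tax nominal return = 11.3% × (1 − 0.268) = 8.2716%.
r ≈ 8.2716% − 1.67% → 6.60%.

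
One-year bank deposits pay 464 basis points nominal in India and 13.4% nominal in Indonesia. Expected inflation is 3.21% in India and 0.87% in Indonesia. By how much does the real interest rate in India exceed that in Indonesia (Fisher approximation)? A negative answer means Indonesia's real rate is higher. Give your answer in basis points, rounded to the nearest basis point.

-1110 basis points

India: 4.64% − 3.21% = 1.430%
Indonesia: 13.4% − 0.87% = 12.530%
Differential = -11.100% → -1110 basis points.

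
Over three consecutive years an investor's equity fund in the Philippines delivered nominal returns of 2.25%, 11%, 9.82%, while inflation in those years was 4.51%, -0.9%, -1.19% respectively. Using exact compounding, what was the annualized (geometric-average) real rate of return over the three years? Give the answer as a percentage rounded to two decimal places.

Compound the nominal returns: 1.0225 × 1.1100 × 1.0982 = 1.24642955.
Compound inflation: 1.0451 × 0.9910 × 0.9881 = 1.02336934.
Deflate: 1.24642955 / 1.02336934 = 1.21796647.
Annualized real rate = 1.21796647^(1/3) − 1 = 6.7936% → 6.79%.

6.79%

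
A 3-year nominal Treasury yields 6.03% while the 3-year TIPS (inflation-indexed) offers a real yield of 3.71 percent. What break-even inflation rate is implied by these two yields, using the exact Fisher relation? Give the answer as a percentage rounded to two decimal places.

2.24%

(1 + π) = (1 + i)/(1 + r) = 1.06030 / 1.03710 = 1.022370
Break-even inflation = 1.022370 − 1 → 2.24%.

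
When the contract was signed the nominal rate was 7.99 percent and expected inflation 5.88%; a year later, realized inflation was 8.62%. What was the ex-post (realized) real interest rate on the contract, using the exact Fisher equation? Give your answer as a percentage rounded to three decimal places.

Ex-post: (1 + 0.0799)/(1 + 0.0862) − 1 = -0.5800%
So the realized real rate is -0.580%.

-0.580%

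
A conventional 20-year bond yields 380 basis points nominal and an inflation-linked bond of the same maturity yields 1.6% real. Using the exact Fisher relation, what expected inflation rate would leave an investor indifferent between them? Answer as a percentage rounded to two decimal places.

(1 + π) = (1 + i)/(1 + r) = 1.03800 / 1.01600 = 1.021654
Break-even inflation = 1.021654 − 1 → 2.17%.

2.17%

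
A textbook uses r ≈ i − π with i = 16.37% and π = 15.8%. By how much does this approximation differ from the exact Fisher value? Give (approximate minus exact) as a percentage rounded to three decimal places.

Approximate: r ≈ 16.370% − 15.800% = 0.5700%
Exact: (1 + 0.1637)/(1 + 0.1580) − 1 = 0.4922%
Error = 0.5700% − 0.4922% = 0.0778% → 0.078%.

0.078%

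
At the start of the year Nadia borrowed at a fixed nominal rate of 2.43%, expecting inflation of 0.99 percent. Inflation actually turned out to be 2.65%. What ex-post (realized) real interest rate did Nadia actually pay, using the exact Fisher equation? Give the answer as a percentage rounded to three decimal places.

Ex-post: (1 + 0.0243)/(1 + 0.0265) − 1 = -0.2143%
So the realized real rate is -0.214%.

-0.214%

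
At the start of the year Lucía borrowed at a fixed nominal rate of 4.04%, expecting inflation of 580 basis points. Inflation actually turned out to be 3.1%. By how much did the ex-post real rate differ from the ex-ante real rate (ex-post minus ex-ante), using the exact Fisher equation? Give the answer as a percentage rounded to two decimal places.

2.58%

Ex-ante: (1 + 0.0404)/(1 + 0.0580) − 1 = -1.6635%
Ex-post: (1 + 0.0404)/(1 + 0.0310) − 1 = 0.9117%
Difference (ex-post − ex-ante) = 2.5753% → 2.58%.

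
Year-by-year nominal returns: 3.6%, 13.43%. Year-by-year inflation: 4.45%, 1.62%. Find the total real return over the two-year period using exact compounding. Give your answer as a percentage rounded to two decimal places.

Compound the nominal returns: 1.0360 × 1.1343 = 1.175135.
Compound inflation: 1.0445 × 1.0162 = 1.061421.
Deflate: 1.175135 / 1.061421 = 1.107134.
Total real return = 1.107134 − 1 → 10.71%.

10.71%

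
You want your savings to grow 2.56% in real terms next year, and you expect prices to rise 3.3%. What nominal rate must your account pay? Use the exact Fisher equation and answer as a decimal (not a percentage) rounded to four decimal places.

0.0594

(1 + i) = (1 + r)(1 + π) = 1.02560 × 1.03300 = 1.0594448
i = 1.0594448 − 1, so the required nominal rate is 0.0594.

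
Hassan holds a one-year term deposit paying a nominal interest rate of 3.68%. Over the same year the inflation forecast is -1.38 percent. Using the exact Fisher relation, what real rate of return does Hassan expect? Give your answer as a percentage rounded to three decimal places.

5.131%

1 + r = 1.03680 / 0.98620 = 1.051308
r = 1.051308 − 1 = 5.1308%, i.e. 5.131%.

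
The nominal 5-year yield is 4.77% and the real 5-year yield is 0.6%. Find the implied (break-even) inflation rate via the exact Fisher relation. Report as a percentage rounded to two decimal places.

(1 + π) = (1 + i)/(1 + r) = 1.04770 / 1.00600 = 1.041451
Break-even inflation = 1.041451 − 1 → 4.15%.

4.15%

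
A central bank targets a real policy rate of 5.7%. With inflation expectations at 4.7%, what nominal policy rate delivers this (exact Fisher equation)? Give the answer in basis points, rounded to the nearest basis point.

1067 basis points

(1 + i) = (1 + r)(1 + π) = 1.05700 × 1.04700 = 1.106679
i = 1.106679 − 1, so the required nominal rate is 1067 basis points.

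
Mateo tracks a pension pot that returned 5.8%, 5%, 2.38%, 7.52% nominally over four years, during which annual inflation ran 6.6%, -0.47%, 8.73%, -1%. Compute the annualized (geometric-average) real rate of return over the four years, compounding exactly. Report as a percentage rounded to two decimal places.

1.72%

Nominal growth factor = 1.0580 × 1.0500 × 1.0238 × 1.0752 = 1.22286734
Price-level growth factor = 1.0660 × 0.9953 × 1.0873 × 0.9900 = 1.14207807
Real growth factor = 1.22286734 / 1.14207807 = 1.07073884
Annualized real rate = 1.07073884^(1/4) − 1 = 1.7234% → 1.72%.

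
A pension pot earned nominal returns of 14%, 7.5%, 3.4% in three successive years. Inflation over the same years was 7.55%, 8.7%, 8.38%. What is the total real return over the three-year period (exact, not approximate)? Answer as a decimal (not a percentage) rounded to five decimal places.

0.00010

Compound the nominal returns: 1.1400 × 1.0750 × 1.0340 = 1.267167.
Compound inflation: 1.0755 × 1.0870 × 1.0838 = 1.267036.
Deflate: 1.267167 / 1.267036 = 1.000103.
Total real return = 1.000103 − 1 → 0.00010.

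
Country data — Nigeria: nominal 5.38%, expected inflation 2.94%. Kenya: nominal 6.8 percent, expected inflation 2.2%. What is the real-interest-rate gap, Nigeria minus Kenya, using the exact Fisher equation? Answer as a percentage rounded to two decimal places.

Nigeria: (1 + 0.0538)/(1 + 0.0294) − 1 = 2.3703%
Kenya: (1 + 0.0680)/(1 + 0.0220) − 1 = 4.5010%
Differential = 2.3703% − 4.5010% = -2.1307% → -2.13%.

-2.13%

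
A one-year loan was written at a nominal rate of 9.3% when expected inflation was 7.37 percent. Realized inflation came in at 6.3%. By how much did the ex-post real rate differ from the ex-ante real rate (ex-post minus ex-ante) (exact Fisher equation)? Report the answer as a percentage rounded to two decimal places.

1.02%

Ex-ante: (1 + 0.0930)/(1 + 0.0737) − 1 = 1.7975%
Ex-post: (1 + 0.0930)/(1 + 0.0630) − 1 = 2.8222%
Difference (ex-post − ex-ante) = 1.0247% → 1.02%.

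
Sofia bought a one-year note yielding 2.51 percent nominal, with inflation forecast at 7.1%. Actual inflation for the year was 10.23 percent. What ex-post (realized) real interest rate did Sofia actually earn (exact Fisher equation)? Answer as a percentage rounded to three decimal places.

Ex-post: (1 + 0.0251)/(1 + 0.1023) − 1 = -7.00354%
So the realized real rate is -7.004%.

-7.004%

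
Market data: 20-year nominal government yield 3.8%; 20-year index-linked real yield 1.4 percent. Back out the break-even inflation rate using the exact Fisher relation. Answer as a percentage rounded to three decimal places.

(1 + π) = (1 + i)/(1 + r) = 1.03800 / 1.01400 = 1.023669
Break-even inflation = 1.023669 − 1 → 2.367%.

2.367%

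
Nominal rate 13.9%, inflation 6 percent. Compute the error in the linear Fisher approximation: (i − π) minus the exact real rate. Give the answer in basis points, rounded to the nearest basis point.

Approximate: r ≈ 13.900% − 6.000% = 7.9000%
Exact: (1 + 0.1390)/(1 + 0.0600) − 1 = 7.4528%
Error = 7.9000% − 7.4528% = 0.4472% → 45 basis points.

45 basis points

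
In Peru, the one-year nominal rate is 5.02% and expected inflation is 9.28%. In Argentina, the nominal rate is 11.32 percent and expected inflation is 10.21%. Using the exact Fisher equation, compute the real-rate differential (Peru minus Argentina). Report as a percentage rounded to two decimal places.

Peru: (1 + 0.0502)/(1 + 0.0928) − 1 = -3.8982%
Argentina: (1 + 0.1132)/(1 + 0.1021) − 1 = 1.0072%
Differential = -3.8982% − 1.0072% = -4.9054% → -4.91%.

-4.91%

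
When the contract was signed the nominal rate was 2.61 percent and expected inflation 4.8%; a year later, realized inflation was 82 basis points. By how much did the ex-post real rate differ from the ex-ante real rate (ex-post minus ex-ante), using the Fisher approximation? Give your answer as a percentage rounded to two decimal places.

3.98%

Ex-ante: 2.61% − 4.8% = -2.190%
Ex-post: 2.61% − 0.82% = 1.790%
Difference (ex-post − ex-ante) = 3.9800% → 3.98%.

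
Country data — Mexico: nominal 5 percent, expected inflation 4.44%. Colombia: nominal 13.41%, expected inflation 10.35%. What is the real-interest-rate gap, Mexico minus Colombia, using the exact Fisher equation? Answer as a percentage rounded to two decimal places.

Mexico: (1 + 0.0500)/(1 + 0.0444) − 1 = 0.5362%
Colombia: (1 + 0.1341)/(1 + 0.1035) − 1 = 2.7730%
Differential = 0.5362% − 2.7730% = -2.2368% → -2.24%.

-2.24%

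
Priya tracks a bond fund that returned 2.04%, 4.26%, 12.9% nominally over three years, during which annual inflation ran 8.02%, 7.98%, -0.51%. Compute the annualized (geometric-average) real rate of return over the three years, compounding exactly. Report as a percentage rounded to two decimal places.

Compound the nominal returns: 1.0204 × 1.0426 × 1.1290 = 1.20110815.
Compound inflation: 1.0802 × 1.0798 × 0.9949 = 1.16045132.
Deflate: 1.20110815 / 1.16045132 = 1.03503536.
Annualized real rate = 1.03503536^(1/3) − 1 = 1.1545% → 1.15%.

1.15%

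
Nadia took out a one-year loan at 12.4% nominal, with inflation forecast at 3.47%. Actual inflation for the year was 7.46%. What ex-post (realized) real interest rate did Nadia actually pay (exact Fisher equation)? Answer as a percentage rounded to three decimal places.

Ex-post: (1 + 0.1240)/(1 + 0.0746) − 1 = 4.5971%
So the realized real rate is 4.597%.

4.597%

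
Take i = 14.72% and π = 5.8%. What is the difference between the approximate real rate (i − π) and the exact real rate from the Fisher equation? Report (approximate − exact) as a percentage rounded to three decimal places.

0.489%

Approximate: r ≈ 14.720% − 5.800% = 8.9200%
Exact: (1 + 0.1472)/(1 + 0.0580) − 1 = 8.4310%
Error = 8.9200% − 8.4310% = 0.4890% → 0.489%.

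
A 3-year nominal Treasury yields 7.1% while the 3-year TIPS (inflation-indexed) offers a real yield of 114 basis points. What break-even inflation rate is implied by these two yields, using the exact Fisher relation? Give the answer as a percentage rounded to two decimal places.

5.89%

(1 + π) = (1 + i)/(1 + r) = 1.07100 / 1.01140 = 1.058928
Break-even inflation = 1.058928 − 1 → 5.89%.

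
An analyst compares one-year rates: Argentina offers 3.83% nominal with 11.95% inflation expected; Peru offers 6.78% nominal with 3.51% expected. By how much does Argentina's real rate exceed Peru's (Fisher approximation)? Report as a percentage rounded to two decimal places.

Argentina: 3.83% − 11.95% = -8.120%
Peru: 6.78% − 3.51% = 3.270%
Differential = -11.390% → -11.39%.

-11.39%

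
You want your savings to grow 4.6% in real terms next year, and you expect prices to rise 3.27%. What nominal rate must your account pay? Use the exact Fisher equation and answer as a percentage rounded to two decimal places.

(1 + i) = (1 + r)(1 + π) = 1.04600 × 1.03270 = 1.0802042
i = 1.0802042 − 1, so the required nominal rate is 8.02%.

8.02%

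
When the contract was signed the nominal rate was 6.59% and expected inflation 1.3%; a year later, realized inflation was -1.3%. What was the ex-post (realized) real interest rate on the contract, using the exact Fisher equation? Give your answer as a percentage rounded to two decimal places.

Ex-post: (1 + 0.0659)/(1 − 0.0130) − 1 = 7.9939%
So the realized real rate is 7.99%.

7.99%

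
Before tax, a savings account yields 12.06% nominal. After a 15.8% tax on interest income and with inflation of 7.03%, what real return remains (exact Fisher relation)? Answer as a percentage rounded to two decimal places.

2.92%

After-tax nominal return = 12.06% × (1 − 0.158) = 10.15452%.
1 + r = 1.1015452 / 1.07030 = 1.029193
After-tax real rate = 1.029193 − 1 → 2.92%.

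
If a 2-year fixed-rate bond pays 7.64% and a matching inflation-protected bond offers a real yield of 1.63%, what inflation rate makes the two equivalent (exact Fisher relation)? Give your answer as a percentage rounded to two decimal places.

(1 + π) = (1 + i)/(1 + r) = 1.07640 / 1.01630 = 1.059136
Break-even inflation = 1.059136 − 1 → 5.91%.

5.91%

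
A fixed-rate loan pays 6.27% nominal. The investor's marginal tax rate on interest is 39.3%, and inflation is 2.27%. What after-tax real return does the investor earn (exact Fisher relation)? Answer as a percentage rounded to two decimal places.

1.50%

After-tax nominal return = 6.27% × (1 − 0.393) = 3.80589%.
1 + r = 1.0380589 / 1.02270 = 1.015018
After-tax real rate = 1.015018 − 1 → 1.50%.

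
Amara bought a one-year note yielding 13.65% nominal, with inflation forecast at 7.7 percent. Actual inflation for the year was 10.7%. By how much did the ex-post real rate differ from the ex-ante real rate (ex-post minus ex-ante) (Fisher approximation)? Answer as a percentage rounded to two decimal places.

-3.00%

Ex-ante: 13.65% − 7.7% = 5.950%
Ex-post: 13.65% − 10.7% = 2.950%
Difference (ex-post − ex-ante) = -3.0000% → -3.00%.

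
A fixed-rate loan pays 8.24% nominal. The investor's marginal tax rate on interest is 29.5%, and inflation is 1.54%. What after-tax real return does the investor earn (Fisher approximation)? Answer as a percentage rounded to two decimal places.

4.27%

After-tax nominal return = 8.24% × (1 − 0.295) = 5.8092%.
r ≈ 5.8092% − 1.54% → 4.27%.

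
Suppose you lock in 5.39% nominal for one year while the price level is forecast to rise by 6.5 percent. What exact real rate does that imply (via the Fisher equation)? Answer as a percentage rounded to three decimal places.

-1.042%

1 + r = 1.05390 / 1.06500 = 0.989577
r = 0.989577 − 1 = -1.0423%, i.e. -1.042%.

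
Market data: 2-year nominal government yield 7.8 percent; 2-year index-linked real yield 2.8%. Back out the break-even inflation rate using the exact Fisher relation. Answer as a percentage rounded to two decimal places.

(1 + π) = (1 + i)/(1 + r) = 1.07800 / 1.02800 = 1.048638
Break-even inflation = 1.048638 − 1 → 4.86%.

4.86%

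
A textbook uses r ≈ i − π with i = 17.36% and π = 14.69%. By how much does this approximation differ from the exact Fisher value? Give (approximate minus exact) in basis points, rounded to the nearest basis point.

34 basis points

Approximate: r ≈ 17.360% − 14.690% = 2.6700%
Exact: (1 + 0.1736)/(1 + 0.1469) − 1 = 2.3280%
Error = 2.6700% − 2.3280% = 0.3420% → 34 basis points.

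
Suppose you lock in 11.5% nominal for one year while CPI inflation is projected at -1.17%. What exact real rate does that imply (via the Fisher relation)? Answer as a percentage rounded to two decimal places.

12.82%

1 + r = 1.11500 / 0.98830 = 1.128200
r = 1.128200 − 1 = 12.8200%, i.e. 12.82%.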